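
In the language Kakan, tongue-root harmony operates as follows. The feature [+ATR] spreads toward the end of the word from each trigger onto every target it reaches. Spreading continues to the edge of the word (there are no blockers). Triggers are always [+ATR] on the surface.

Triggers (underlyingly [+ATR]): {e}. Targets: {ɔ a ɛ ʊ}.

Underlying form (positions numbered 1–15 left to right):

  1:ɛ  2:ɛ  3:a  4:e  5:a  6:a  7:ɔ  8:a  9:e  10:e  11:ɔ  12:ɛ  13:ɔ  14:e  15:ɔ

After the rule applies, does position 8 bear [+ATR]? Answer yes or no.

yes

From /e/ at 4 rightward: 5 /a/ → [+ATR]; 6 /a/ → [+ATR]; 7 /ɔ/ → [+ATR]; 8 /a/ → [+ATR]; 9 /e/ is itself a trigger — this domain ends here.
From /e/ at 9 rightward: 10 /e/ is itself a trigger — this domain ends here.
From /e/ at 10 rightward: 11 /ɔ/ → [+ATR]; 12 /ɛ/ → [+ATR]; 13 /ɔ/ → [+ATR]; 14 /e/ is itself a trigger — this domain ends here.
From /e/ at 14 rightward: 15 /ɔ/ → [+ATR]; word edge.
Targets with no active source: positions 1 2 3 stay [-ATR].
[+ATR] positions on the surface: 4 5 6 7 8 9 10 11 12 13 14 15.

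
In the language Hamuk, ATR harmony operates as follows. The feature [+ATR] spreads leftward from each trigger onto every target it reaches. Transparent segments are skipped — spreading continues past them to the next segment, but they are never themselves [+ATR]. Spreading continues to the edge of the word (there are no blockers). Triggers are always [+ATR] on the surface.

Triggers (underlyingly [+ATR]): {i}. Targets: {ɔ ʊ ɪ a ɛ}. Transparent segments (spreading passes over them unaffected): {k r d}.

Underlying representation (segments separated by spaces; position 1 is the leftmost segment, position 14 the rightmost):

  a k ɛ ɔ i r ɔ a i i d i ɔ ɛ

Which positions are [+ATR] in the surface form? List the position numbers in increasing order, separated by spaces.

From /i/ at 5 leftward: 4 /ɔ/ → [+ATR]; 3 /ɛ/ → [+ATR]; 2 /k/ transparent; 1 /a/ → [+ATR]; word edge.
From /i/ at 9 leftward: 8 /a/ → [+ATR]; 7 /ɔ/ → [+ATR]; 6 /r/ transparent; 5 /i/ is itself a trigger — this domain ends here.
From /i/ at 10 leftward: 9 /i/ is itself a trigger — this domain ends here.
From /i/ at 12 leftward: 11 /d/ transparent; 10 /i/ is itself a trigger — this domain ends here.
Targets with no active source: positions 13 14 stay [-ATR].

1 3 4 5 7 8 9 10 12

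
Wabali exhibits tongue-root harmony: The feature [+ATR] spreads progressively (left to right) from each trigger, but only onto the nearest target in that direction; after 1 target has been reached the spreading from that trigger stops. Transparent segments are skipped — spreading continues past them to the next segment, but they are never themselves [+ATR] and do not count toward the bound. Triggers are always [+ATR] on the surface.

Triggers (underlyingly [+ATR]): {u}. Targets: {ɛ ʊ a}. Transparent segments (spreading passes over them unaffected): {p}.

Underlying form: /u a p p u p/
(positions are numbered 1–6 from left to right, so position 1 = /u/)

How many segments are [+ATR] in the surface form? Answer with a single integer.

3

From /u/ at 1 rightward: 2 /a/ → [+ATR]; bound reached.
From /u/ at 5 rightward: 6 /p/ transparent; word edge.
[+ATR] positions on the surface: 1 2 5.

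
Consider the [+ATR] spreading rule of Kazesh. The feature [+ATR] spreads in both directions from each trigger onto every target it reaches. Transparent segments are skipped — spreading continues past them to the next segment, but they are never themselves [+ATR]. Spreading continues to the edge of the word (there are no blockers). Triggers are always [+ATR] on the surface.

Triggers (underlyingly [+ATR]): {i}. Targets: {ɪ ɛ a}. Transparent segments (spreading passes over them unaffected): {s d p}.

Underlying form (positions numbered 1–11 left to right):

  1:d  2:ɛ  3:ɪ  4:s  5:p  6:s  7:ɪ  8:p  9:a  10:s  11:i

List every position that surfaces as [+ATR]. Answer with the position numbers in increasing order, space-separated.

From /i/ at 11 rightward: word edge.
From /i/ at 11 leftward: 10 /s/ transparent; 9 /a/ → [+ATR]; 8 /p/ transparent; 7 /ɪ/ → [+ATR]; 6 /s/ transparent; 5 /p/ transparent; 4 /s/ transparent; 3 /ɪ/ → [+ATR]; 2 /ɛ/ → [+ATR]; 1 /d/ transparent; word edge.

2 3 7 9 11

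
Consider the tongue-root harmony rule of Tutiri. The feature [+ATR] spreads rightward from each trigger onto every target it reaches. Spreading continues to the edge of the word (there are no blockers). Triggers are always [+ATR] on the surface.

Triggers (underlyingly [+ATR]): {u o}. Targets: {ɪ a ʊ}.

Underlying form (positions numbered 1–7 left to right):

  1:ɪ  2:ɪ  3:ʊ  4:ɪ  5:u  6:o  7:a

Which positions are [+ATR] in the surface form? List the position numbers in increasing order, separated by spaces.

5 6 7

From /u/ at 5 rightward: 6 /o/ is itself a trigger — this domain ends here.
From /o/ at 6 rightward: 7 /a/ → [+ATR]; word edge.
Targets with no active source: positions 1 2 3 4 stay [-ATR].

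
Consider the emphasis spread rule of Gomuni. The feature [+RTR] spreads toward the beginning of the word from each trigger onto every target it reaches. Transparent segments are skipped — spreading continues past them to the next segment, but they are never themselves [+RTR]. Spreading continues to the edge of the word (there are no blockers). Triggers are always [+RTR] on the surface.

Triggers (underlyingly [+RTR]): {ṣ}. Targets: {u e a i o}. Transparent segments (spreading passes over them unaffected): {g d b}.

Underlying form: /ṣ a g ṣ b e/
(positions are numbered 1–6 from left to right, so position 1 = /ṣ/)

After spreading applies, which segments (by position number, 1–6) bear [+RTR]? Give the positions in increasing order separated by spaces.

From /ṣ/ at 1 leftward: word edge.
From /ṣ/ at 4 leftward: 3 /g/ transparent; 2 /a/ → [+RTR]; 1 /ṣ/ is itself a trigger — this domain ends here.
Target with no active source: position 6 stays [-emphatic].

1 2 4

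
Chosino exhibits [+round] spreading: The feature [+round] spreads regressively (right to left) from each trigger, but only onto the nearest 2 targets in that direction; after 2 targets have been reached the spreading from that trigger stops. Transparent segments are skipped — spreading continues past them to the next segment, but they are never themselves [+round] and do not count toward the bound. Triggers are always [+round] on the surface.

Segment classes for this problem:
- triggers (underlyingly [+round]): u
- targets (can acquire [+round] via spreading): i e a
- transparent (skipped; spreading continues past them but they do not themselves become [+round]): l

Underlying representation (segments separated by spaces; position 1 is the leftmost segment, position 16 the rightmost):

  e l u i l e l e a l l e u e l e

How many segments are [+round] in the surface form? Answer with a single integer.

5

From /u/ at 3 leftward: 2 /l/ transparent; 1 /e/ → [+round]; word edge.
From /u/ at 13 leftward: 12 /e/ → [+round]; 11 /l/ transparent; 10 /l/ transparent; 9 /a/ → [+round]; bound reached.
Targets with no active source: positions 4 6 8 14 16 stay [-round].
[+round] positions on the surface: 1 3 9 12 13.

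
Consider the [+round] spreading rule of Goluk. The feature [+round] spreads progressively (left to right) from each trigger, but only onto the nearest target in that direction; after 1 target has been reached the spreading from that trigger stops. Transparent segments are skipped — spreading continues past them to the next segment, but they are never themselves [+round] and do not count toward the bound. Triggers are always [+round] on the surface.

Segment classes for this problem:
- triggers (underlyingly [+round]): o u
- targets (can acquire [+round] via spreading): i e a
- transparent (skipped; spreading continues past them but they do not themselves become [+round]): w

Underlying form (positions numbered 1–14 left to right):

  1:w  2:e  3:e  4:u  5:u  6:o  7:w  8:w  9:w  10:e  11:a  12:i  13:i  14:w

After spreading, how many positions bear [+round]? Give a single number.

4

From /u/ at 4 rightward: 5 /u/ is itself a trigger — this domain ends here.
From /u/ at 5 rightward: 6 /o/ is itself a trigger — this domain ends here.
From /o/ at 6 rightward: 7 /w/ transparent; 8 /w/ transparent; 9 /w/ transparent; 10 /e/ → [+round]; bound reached.
Targets with no active source: positions 2 3 11 12 13 stay [-round].
[+round] positions on the surface: 4 5 6 10.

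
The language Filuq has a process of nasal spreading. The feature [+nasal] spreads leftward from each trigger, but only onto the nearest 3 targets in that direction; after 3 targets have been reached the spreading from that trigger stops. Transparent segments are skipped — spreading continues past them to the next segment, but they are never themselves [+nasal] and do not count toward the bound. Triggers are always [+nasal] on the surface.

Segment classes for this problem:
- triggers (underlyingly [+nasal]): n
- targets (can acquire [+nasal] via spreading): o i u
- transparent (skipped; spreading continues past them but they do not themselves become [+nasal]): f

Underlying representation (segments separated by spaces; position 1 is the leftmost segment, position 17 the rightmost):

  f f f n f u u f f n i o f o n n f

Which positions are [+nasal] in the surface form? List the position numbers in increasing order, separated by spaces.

4 6 7 10 11 12 14 15 16

From /n/ at 4 leftward: 3 /f/ transparent; 2 /f/ transparent; 1 /f/ transparent; word edge.
From /n/ at 10 leftward: 9 /f/ transparent; 8 /f/ transparent; 7 /u/ → [+nasal]; 6 /u/ → [+nasal]; 5 /f/ transparent; 4 /n/ is itself a trigger — this domain ends here.
From /n/ at 15 leftward: 14 /o/ → [+nasal]; 13 /f/ transparent; 12 /o/ → [+nasal]; 11 /i/ → [+nasal]; bound reached.
From /n/ at 16 leftward: 15 /n/ is itself a trigger — this domain ends here.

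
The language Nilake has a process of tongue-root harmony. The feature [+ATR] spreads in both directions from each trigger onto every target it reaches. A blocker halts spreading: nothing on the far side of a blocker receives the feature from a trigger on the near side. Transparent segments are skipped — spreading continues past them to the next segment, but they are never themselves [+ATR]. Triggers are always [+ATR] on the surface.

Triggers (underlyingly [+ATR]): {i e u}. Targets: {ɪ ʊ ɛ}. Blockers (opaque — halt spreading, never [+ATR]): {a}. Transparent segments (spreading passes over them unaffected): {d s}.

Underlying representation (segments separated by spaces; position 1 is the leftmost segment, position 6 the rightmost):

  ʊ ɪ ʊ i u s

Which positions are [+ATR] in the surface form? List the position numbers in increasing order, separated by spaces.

1 2 3 4 5

From /i/ at 4 rightward: 5 /u/ is itself a trigger — this domain ends here.
From /i/ at 4 leftward: 3 /ʊ/ → [+ATR]; 2 /ɪ/ → [+ATR]; 1 /ʊ/ → [+ATR]; word edge.
From /u/ at 5 rightward: 6 /s/ transparent; word edge.
From /u/ at 5 leftward: 4 /i/ is itself a trigger — this domain ends here.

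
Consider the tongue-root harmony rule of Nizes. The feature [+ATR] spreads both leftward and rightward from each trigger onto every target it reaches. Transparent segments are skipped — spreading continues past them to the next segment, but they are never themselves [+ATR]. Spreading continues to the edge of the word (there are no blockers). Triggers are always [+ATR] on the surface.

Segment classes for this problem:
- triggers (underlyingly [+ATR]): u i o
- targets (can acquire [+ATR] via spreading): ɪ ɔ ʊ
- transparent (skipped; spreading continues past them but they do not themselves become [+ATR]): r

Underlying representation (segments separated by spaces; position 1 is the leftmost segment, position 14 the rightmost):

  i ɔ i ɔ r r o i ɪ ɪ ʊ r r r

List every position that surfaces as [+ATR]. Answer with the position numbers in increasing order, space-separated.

From /i/ at 1 rightward: 2 /ɔ/ → [+ATR]; 3 /i/ is itself a trigger — this domain ends here.
From /i/ at 1 leftward: word edge.
From /i/ at 3 rightward: 4 /ɔ/ → [+ATR]; 5 /r/ transparent; 6 /r/ transparent; 7 /o/ is itself a trigger — this domain ends here.
From /i/ at 3 leftward: 2 /ɔ/ → [+ATR]; 1 /i/ is itself a trigger — this domain ends here.
From /o/ at 7 rightward: 8 /i/ is itself a trigger — this domain ends here.
From /o/ at 7 leftward: 6 /r/ transparent; 5 /r/ transparent; 4 /ɔ/ → [+ATR]; 3 /i/ is itself a trigger — this domain ends here.
From /i/ at 8 rightward: 9 /ɪ/ → [+ATR]; 10 /ɪ/ → [+ATR]; 11 /ʊ/ → [+ATR]; 12 /r/ transparent; 13 /r/ transparent; 14 /r/ transparent; word edge.
From /i/ at 8 leftward: 7 /o/ is itself a trigger — this domain ends here.

1 2 3 4 7 8 9 10 11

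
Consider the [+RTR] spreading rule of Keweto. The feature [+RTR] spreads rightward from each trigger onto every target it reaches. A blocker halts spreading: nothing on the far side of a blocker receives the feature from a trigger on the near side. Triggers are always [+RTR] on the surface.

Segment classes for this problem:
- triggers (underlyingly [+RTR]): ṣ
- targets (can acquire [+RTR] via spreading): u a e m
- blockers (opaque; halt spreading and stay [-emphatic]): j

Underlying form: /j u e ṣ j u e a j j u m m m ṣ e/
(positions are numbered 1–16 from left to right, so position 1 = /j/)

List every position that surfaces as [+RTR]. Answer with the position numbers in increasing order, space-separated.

From /ṣ/ at 4 rightward: 5 /j/ blocks.
From /ṣ/ at 15 rightward: 16 /e/ → [+RTR]; word edge.
Targets with no active source: positions 2 3 6 7 8 11 12 13 14 stay [-emphatic].

4 15 16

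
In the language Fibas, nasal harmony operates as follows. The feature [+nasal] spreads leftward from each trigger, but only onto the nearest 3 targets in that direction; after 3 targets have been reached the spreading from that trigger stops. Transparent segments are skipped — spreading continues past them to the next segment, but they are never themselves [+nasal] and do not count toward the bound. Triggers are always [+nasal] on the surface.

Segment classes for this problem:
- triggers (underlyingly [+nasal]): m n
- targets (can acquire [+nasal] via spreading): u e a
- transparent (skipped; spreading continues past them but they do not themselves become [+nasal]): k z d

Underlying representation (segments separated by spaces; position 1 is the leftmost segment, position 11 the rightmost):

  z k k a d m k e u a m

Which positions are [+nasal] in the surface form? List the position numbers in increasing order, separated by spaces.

From /m/ at 6 leftward: 5 /d/ transparent; 4 /a/ → [+nasal]; 3 /k/ transparent; 2 /k/ transparent; 1 /z/ transparent; word edge.
From /m/ at 11 leftward: 10 /a/ → [+nasal]; 9 /u/ → [+nasal]; 8 /e/ → [+nasal]; bound reached.

4 6 8 9 10 11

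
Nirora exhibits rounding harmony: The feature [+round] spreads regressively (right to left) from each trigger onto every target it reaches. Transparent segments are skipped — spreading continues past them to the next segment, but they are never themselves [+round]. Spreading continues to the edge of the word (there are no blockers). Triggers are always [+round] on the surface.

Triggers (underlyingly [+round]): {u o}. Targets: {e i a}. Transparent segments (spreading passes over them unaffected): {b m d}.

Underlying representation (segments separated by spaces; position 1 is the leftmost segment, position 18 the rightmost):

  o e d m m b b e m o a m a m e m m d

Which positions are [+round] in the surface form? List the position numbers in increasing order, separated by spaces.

From /o/ at 1 leftward: word edge.
From /o/ at 10 leftward: 9 /m/ transparent; 8 /e/ → [+round]; 7 /b/ transparent; 6 /b/ transparent; 5 /m/ transparent; 4 /m/ transparent; 3 /d/ transparent; 2 /e/ → [+round]; 1 /o/ is itself a trigger — this domain ends here.
Targets with no active source: positions 11 13 15 stay [-round].

1 2 8 10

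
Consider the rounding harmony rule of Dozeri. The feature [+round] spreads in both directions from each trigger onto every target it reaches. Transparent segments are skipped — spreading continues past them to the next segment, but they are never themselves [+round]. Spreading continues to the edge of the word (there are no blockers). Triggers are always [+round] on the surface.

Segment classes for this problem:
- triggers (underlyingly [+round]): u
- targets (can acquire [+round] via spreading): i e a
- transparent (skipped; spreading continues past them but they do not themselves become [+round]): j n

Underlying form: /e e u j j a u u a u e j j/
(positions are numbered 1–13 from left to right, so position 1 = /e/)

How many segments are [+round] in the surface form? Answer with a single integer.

9

From /u/ at 3 rightward: 4 /j/ transparent; 5 /j/ transparent; 6 /a/ → [+round]; 7 /u/ is itself a trigger — this domain ends here.
From /u/ at 3 leftward: 2 /e/ → [+round]; 1 /e/ → [+round]; word edge.
From /u/ at 7 rightward: 8 /u/ is itself a trigger — this domain ends here.
From /u/ at 7 leftward: 6 /a/ → [+round]; 5 /j/ transparent; 4 /j/ transparent; 3 /u/ is itself a trigger — this domain ends here.
From /u/ at 8 rightward: 9 /a/ → [+round]; 10 /u/ is itself a trigger — this domain ends here.
From /u/ at 8 leftward: 7 /u/ is itself a trigger — this domain ends here.
From /u/ at 10 rightward: 11 /e/ → [+round]; 12 /j/ transparent; 13 /j/ transparent; word edge.
From /u/ at 10 leftward: 9 /a/ → [+round]; 8 /u/ is itself a trigger — this domain ends here.
[+round] positions on the surface: 1 2 3 6 7 8 9 10 11.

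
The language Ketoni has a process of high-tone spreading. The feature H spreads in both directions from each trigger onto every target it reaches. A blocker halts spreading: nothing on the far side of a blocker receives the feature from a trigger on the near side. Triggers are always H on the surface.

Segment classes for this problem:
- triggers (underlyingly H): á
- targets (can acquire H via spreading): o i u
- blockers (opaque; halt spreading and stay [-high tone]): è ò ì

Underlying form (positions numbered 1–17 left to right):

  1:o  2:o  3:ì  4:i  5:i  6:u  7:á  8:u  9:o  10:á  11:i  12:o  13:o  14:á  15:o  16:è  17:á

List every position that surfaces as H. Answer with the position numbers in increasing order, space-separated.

4 5 6 7 8 9 10 11 12 13 14 15 17

From /á/ at 7 rightward: 8 /u/ → H; 9 /o/ → H; 10 /á/ is itself a trigger — this domain ends here.
From /á/ at 7 leftward: 6 /u/ → H; 5 /i/ → H; 4 /i/ → H; 3 /ì/ blocks.
From /á/ at 10 rightward: 11 /i/ → H; 12 /o/ → H; 13 /o/ → H; 14 /á/ is itself a trigger — this domain ends here.
From /á/ at 10 leftward: 9 /o/ → H; 8 /u/ → H; 7 /á/ is itself a trigger — this domain ends here.
From /á/ at 14 rightward: 15 /o/ → H; 16 /è/ blocks.
From /á/ at 14 leftward: 13 /o/ → H; 12 /o/ → H; 11 /i/ → H; 10 /á/ is itself a trigger — this domain ends here.
From /á/ at 17 rightward: word edge.
From /á/ at 17 leftward: 16 /è/ blocks.
Targets with no active source: positions 1 2 stay [-high tone].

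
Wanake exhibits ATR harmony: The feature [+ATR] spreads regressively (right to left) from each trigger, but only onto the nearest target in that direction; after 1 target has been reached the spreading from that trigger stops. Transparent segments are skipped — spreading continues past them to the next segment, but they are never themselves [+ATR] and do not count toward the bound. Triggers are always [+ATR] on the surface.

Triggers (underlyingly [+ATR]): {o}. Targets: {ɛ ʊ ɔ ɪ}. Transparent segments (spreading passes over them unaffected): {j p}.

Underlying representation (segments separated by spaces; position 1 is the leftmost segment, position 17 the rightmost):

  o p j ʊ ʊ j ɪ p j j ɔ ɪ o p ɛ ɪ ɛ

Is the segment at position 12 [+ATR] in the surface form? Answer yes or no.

yes

From /o/ at 1 leftward: word edge.
From /o/ at 13 leftward: 12 /ɪ/ → [+ATR]; bound reached.
Targets with no active source: positions 4 5 7 11 15 16 17 stay [-ATR].
[+ATR] positions on the surface: 1 12 13.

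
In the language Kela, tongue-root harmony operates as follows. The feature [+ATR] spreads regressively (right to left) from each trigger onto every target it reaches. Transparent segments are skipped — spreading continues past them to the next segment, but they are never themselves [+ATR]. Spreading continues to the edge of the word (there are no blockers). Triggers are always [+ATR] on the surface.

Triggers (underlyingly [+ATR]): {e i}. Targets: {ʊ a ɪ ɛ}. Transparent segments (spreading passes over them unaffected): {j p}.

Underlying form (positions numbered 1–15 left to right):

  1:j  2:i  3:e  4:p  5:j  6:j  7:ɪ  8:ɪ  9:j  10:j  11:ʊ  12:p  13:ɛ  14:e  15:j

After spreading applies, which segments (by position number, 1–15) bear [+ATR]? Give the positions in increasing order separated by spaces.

From /i/ at 2 leftward: 1 /j/ transparent; word edge.
From /e/ at 3 leftward: 2 /i/ is itself a trigger — this domain ends here.
From /e/ at 14 leftward: 13 /ɛ/ → [+ATR]; 12 /p/ transparent; 11 /ʊ/ → [+ATR]; 10 /j/ transparent; 9 /j/ transparent; 8 /ɪ/ → [+ATR]; 7 /ɪ/ → [+ATR]; 6 /j/ transparent; 5 /j/ transparent; 4 /p/ transparent; 3 /e/ is itself a trigger — this domain ends here.

2 3 7 8 11 13 14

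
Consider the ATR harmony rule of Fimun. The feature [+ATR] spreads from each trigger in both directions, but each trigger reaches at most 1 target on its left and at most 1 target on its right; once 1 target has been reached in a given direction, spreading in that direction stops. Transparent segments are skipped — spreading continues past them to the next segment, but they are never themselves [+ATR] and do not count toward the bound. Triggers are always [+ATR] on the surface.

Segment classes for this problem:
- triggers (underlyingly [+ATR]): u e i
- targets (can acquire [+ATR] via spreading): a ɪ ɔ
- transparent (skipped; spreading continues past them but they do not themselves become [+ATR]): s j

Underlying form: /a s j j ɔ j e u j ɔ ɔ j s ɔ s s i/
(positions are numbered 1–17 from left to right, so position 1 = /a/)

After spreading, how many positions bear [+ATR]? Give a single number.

From /e/ at 7 rightward: 8 /u/ is itself a trigger — this domain ends here.
From /e/ at 7 leftward: 6 /j/ transparent; 5 /ɔ/ → [+ATR]; bound reached.
From /u/ at 8 rightward: 9 /j/ transparent; 10 /ɔ/ → [+ATR]; bound reached.
From /u/ at 8 leftward: 7 /e/ is itself a trigger — this domain ends here.
From /i/ at 17 rightward: word edge.
From /i/ at 17 leftward: 16 /s/ transparent; 15 /s/ transparent; 14 /ɔ/ → [+ATR]; bound reached.
Targets with no active source: positions 1 11 stay [-ATR].
[+ATR] positions on the surface: 5 7 8 10 14 17.

6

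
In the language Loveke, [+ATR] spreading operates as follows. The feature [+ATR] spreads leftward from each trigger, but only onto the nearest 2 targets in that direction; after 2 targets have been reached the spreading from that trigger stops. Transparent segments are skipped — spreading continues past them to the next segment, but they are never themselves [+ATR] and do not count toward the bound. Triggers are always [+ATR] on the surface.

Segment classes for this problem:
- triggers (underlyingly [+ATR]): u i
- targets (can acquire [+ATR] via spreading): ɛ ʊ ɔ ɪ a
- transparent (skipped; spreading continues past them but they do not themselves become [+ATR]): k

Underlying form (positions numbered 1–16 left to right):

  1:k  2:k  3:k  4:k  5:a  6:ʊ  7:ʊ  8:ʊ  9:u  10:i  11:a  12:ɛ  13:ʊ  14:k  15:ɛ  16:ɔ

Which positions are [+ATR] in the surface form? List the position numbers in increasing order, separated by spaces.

From /u/ at 9 leftward: 8 /ʊ/ → [+ATR]; 7 /ʊ/ → [+ATR]; bound reached.
From /i/ at 10 leftward: 9 /u/ is itself a trigger — this domain ends here.
Targets with no active source: positions 5 6 11 12 13 15 16 stay [-ATR].

7 8 9 10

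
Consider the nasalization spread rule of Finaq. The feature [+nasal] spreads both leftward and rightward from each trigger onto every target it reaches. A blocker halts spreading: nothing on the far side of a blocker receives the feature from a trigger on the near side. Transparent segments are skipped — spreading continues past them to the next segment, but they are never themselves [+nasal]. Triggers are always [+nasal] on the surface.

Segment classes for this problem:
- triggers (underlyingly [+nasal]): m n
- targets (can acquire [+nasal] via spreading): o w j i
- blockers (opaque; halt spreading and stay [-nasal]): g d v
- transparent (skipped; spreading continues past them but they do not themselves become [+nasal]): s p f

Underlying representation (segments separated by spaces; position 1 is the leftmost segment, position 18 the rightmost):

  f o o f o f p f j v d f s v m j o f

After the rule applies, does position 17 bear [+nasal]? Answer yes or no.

From /m/ at 15 rightward: 16 /j/ → [+nasal]; 17 /o/ → [+nasal]; 18 /f/ transparent; word edge.
From /m/ at 15 leftward: 14 /v/ blocks.
Targets with no active source: positions 2 3 5 9 stay [-nasal].
[+nasal] positions on the surface: 15 16 17.

yes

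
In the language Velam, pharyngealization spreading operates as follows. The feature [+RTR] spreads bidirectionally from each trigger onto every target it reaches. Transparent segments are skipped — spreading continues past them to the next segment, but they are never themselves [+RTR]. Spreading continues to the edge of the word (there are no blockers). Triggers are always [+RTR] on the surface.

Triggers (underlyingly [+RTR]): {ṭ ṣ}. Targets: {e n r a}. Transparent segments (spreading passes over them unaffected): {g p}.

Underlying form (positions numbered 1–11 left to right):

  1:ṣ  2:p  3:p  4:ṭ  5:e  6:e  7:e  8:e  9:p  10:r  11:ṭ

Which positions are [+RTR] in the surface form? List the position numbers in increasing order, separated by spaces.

1 4 5 6 7 8 10 11

From /ṣ/ at 1 rightward: 2 /p/ transparent; 3 /p/ transparent; 4 /ṭ/ is itself a trigger — this domain ends here.
From /ṣ/ at 1 leftward: word edge.
From /ṭ/ at 4 rightward: 5 /e/ → [+RTR]; 6 /e/ → [+RTR]; 7 /e/ → [+RTR]; 8 /e/ → [+RTR]; 9 /p/ transparent; 10 /r/ → [+RTR]; 11 /ṭ/ is itself a trigger — this domain ends here.
From /ṭ/ at 4 leftward: 3 /p/ transparent; 2 /p/ transparent; 1 /ṣ/ is itself a trigger — this domain ends here.
From /ṭ/ at 11 rightward: word edge.
From /ṭ/ at 11 leftward: 10 /r/ → [+RTR]; 9 /p/ transparent; 8 /e/ → [+RTR]; 7 /e/ → [+RTR]; 6 /e/ → [+RTR]; 5 /e/ → [+RTR]; 4 /ṭ/ is itself a trigger — this domain ends here.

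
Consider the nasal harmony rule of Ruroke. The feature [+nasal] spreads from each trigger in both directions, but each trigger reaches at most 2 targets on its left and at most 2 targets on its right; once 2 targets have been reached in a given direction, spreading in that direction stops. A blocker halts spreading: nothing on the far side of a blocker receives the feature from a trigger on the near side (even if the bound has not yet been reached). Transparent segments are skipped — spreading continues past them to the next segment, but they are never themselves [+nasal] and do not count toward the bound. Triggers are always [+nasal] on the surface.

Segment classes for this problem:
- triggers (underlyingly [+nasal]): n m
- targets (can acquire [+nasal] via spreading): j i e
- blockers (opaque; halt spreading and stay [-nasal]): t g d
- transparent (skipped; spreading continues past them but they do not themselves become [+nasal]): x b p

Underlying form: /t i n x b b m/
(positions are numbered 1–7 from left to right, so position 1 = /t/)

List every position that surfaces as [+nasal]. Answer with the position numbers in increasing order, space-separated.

2 3 7

From /n/ at 3 rightward: 4 /x/ transparent; 5 /b/ transparent; 6 /b/ transparent; 7 /m/ is itself a trigger — this domain ends here.
From /n/ at 3 leftward: 2 /i/ → [+nasal]; 1 /t/ blocks.
From /m/ at 7 rightward: word edge.
From /m/ at 7 leftward: 6 /b/ transparent; 5 /b/ transparent; 4 /x/ transparent; 3 /n/ is itself a trigger — this domain ends here.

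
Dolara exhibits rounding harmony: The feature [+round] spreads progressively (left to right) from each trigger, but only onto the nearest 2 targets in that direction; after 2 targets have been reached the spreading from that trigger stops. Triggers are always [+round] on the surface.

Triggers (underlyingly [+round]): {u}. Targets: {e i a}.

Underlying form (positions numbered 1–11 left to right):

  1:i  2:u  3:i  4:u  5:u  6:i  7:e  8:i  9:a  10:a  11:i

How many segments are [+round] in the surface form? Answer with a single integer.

6

From /u/ at 2 rightward: 3 /i/ → [+round]; 4 /u/ is itself a trigger — this domain ends here.
From /u/ at 4 rightward: 5 /u/ is itself a trigger — this domain ends here.
From /u/ at 5 rightward: 6 /i/ → [+round]; 7 /e/ → [+round]; bound reached.
Targets with no active source: positions 1 8 9 10 11 stay [-round].
[+round] positions on the surface: 2 3 4 5 6 7.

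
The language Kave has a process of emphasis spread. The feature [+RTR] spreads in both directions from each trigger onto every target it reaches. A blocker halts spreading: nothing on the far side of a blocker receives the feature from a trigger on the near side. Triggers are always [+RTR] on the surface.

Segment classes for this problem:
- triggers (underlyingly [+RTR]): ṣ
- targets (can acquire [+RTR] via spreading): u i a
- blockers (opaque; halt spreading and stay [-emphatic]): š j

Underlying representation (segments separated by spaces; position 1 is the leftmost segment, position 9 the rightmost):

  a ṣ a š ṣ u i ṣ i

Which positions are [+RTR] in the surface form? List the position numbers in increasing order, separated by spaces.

From /ṣ/ at 2 rightward: 3 /a/ → [+RTR]; 4 /š/ blocks.
From /ṣ/ at 2 leftward: 1 /a/ → [+RTR]; word edge.
From /ṣ/ at 5 rightward: 6 /u/ → [+RTR]; 7 /i/ → [+RTR]; 8 /ṣ/ is itself a trigger — this domain ends here.
From /ṣ/ at 5 leftward: 4 /š/ blocks.
From /ṣ/ at 8 rightward: 9 /i/ → [+RTR]; word edge.
From /ṣ/ at 8 leftward: 7 /i/ → [+RTR]; 6 /u/ → [+RTR]; 5 /ṣ/ is itself a trigger — this domain ends here.

1 2 3 5 6 7 8 9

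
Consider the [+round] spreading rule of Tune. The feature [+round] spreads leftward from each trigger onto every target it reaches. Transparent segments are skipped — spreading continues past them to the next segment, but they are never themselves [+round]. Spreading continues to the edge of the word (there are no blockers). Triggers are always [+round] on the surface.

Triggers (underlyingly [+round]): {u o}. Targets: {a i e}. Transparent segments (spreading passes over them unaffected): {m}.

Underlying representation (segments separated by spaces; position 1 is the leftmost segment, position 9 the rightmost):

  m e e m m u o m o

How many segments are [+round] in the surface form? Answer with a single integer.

5

From /u/ at 6 leftward: 5 /m/ transparent; 4 /m/ transparent; 3 /e/ → [+round]; 2 /e/ → [+round]; 1 /m/ transparent; word edge.
From /o/ at 7 leftward: 6 /u/ is itself a trigger — this domain ends here.
From /o/ at 9 leftward: 8 /m/ transparent; 7 /o/ is itself a trigger — this domain ends here.
[+round] positions on the surface: 2 3 6 7 9.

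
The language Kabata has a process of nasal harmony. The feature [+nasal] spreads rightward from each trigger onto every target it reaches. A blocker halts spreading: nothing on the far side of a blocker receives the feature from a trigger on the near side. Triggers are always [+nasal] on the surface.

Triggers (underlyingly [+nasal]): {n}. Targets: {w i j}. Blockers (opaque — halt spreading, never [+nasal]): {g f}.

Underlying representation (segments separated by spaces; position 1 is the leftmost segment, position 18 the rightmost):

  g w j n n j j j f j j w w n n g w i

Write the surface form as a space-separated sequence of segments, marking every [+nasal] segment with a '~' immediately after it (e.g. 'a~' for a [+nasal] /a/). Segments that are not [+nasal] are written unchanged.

g w j n~ n~ j~ j~ j~ f j j w w n~ n~ g w i

From /n/ at 4 rightward: 5 /n/ is itself a trigger — this domain ends here.
From /n/ at 5 rightward: 6 /j/ → [+nasal]; 7 /j/ → [+nasal]; 8 /j/ → [+nasal]; 9 /f/ blocks.
From /n/ at 14 rightward: 15 /n/ is itself a trigger — this domain ends here.
From /n/ at 15 rightward: 16 /g/ blocks.
Targets with no active source: positions 2 3 10 11 12 13 17 18 stay [-nasal].
[+nasal] positions on the surface: 4 5 6 7 8 14 15.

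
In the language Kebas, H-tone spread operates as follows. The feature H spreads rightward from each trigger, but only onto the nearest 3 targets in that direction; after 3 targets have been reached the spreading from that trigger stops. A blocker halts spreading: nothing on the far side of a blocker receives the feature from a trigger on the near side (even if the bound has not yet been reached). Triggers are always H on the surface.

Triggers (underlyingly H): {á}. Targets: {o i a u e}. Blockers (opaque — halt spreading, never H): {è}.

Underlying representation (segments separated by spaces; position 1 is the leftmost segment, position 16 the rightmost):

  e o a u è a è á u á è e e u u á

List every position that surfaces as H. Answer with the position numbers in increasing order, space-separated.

From /á/ at 8 rightward: 9 /u/ → H; 10 /á/ is itself a trigger — this domain ends here.
From /á/ at 10 rightward: 11 /è/ blocks.
From /á/ at 16 rightward: word edge.
Targets with no active source: positions 1 2 3 4 6 12 13 14 15 stay [-high tone].

8 9 10 16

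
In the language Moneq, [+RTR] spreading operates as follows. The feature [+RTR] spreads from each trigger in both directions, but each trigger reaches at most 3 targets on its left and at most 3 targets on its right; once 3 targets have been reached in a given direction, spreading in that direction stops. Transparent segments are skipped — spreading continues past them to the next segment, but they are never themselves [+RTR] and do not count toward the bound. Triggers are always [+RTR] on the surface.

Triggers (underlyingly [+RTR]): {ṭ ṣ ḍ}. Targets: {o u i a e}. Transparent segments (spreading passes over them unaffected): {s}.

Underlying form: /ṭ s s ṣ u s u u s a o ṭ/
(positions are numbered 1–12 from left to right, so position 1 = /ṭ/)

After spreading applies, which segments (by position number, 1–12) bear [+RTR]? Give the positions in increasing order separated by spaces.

1 4 5 7 8 10 11 12

From /ṭ/ at 1 rightward: 2 /s/ transparent; 3 /s/ transparent; 4 /ṣ/ is itself a trigger — this domain ends here.
From /ṭ/ at 1 leftward: word edge.
From /ṣ/ at 4 rightward: 5 /u/ → [+RTR]; 6 /s/ transparent; 7 /u/ → [+RTR]; 8 /u/ → [+RTR]; bound reached.
From /ṣ/ at 4 leftward: 3 /s/ transparent; 2 /s/ transparent; 1 /ṭ/ is itself a trigger — this domain ends here.
From /ṭ/ at 12 rightward: word edge.
From /ṭ/ at 12 leftward: 11 /o/ → [+RTR]; 10 /a/ → [+RTR]; 9 /s/ transparent; 8 /u/ → [+RTR]; bound reached.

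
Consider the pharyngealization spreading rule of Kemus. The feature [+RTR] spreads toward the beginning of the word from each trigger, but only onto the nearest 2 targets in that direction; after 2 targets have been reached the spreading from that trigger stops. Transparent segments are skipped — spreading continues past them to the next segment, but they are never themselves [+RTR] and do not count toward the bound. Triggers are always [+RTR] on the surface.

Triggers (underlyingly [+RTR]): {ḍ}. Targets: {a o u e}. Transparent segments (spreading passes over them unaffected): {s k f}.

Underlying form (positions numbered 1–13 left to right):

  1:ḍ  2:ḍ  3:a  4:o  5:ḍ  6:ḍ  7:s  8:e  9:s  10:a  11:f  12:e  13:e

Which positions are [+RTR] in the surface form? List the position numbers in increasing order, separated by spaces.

1 2 3 4 5 6

From /ḍ/ at 1 leftward: word edge.
From /ḍ/ at 2 leftward: 1 /ḍ/ is itself a trigger — this domain ends here.
From /ḍ/ at 5 leftward: 4 /o/ → [+RTR]; 3 /a/ → [+RTR]; bound reached.
From /ḍ/ at 6 leftward: 5 /ḍ/ is itself a trigger — this domain ends here.
Targets with no active source: positions 8 10 12 13 stay [-emphatic].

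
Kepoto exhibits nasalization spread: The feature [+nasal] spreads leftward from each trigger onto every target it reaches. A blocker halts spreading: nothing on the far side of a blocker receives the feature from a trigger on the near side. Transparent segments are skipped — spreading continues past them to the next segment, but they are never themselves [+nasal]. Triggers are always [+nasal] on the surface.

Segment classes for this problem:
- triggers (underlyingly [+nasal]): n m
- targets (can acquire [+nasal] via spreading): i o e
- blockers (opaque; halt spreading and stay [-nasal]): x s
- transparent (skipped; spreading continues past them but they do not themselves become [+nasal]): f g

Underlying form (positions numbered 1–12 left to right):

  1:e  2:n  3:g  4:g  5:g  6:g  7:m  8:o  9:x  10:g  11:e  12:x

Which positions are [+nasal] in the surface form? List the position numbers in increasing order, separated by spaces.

1 2 7

From /n/ at 2 leftward: 1 /e/ → [+nasal]; word edge.
From /m/ at 7 leftward: 6 /g/ transparent; 5 /g/ transparent; 4 /g/ transparent; 3 /g/ transparent; 2 /n/ is itself a trigger — this domain ends here.
Targets with no active source: positions 8 11 stay [-nasal].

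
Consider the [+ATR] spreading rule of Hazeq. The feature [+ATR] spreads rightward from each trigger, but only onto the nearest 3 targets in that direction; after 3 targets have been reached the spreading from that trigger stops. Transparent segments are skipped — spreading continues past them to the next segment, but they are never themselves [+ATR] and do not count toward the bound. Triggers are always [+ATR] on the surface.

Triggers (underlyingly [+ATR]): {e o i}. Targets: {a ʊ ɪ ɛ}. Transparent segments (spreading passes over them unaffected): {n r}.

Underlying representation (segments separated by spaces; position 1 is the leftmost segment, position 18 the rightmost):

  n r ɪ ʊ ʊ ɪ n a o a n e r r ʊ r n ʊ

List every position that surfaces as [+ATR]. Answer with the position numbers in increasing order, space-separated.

From /o/ at 9 rightward: 10 /a/ → [+ATR]; 11 /n/ transparent; 12 /e/ is itself a trigger — this domain ends here.
From /e/ at 12 rightward: 13 /r/ transparent; 14 /r/ transparent; 15 /ʊ/ → [+ATR]; 16 /r/ transparent; 17 /n/ transparent; 18 /ʊ/ → [+ATR]; word edge.
Targets with no active source: positions 3 4 5 6 8 stay [-ATR].

9 10 12 15 18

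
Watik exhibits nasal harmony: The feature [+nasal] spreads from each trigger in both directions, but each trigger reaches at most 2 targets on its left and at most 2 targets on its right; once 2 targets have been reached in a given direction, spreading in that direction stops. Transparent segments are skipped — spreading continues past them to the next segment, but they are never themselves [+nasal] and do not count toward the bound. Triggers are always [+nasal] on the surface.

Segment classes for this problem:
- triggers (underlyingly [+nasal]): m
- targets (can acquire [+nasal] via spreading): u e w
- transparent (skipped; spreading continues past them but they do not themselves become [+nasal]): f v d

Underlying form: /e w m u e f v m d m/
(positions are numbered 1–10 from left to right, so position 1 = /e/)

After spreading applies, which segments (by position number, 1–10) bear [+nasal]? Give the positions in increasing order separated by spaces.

1 2 3 4 5 8 10

From /m/ at 3 rightward: 4 /u/ → [+nasal]; 5 /e/ → [+nasal]; bound reached.
From /m/ at 3 leftward: 2 /w/ → [+nasal]; 1 /e/ → [+nasal]; bound reached.
From /m/ at 8 rightward: 9 /d/ transparent; 10 /m/ is itself a trigger — this domain ends here.
From /m/ at 8 leftward: 7 /v/ transparent; 6 /f/ transparent; 5 /e/ → [+nasal]; 4 /u/ → [+nasal]; bound reached.
From /m/ at 10 rightward: word edge.
From /m/ at 10 leftward: 9 /d/ transparent; 8 /m/ is itself a trigger — this domain ends here.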